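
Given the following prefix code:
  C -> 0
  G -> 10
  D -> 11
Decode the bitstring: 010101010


Decoding step by step:
Bits 0 -> C
Bits 10 -> G
Bits 10 -> G
Bits 10 -> G
Bits 10 -> G


Decoded message: CGGGG


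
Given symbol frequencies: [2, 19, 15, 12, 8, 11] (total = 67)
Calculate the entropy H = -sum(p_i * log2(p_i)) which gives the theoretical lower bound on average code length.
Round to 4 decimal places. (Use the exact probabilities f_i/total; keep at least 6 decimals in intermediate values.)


Per-symbol terms -p_i * log2(p_i) with p_i = f_i/67:
  p = 2/67 = 0.029851: log2(p) = -5.066089, -p*log2(p) = 0.151227
  p = 19/67 = 0.283582: log2(p) = -1.818162, -p*log2(p) = 0.515598
  p = 15/67 = 0.223881: log2(p) = -2.159199, -p*log2(p) = 0.483403
  p = 12/67 = 0.179104: log2(p) = -2.481127, -p*log2(p) = 0.444381
  p = 8/67 = 0.119403: log2(p) = -3.066089, -p*log2(p) = 0.366100
  p = 11/67 = 0.164179: log2(p) = -2.606658, -p*log2(p) = 0.427959
H = 0.151227 + 0.515598 + 0.483403 + 0.444381 + 0.366100 + 0.427959 = 2.388668

H = 2.3887 bits/symbol


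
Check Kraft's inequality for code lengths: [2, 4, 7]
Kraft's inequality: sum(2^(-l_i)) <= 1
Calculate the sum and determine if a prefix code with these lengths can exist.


Sum = 2^(-2) + 2^(-4) + 2^(-7)
    = 0.25 + 0.0625 + 0.0078125
    = 41/128 = 0.3203125
Since 0.3203125 <= 1, Kraft's inequality IS satisfied.
A prefix code with these lengths CAN exist.

Kraft sum = 0.3203125. Satisfied.


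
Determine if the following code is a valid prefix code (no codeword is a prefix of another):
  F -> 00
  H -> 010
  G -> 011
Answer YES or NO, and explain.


Checking each pair (does one codeword prefix another?):
  F='00' vs H='010': no prefix
  F='00' vs G='011': no prefix
  H='010' vs F='00': no prefix
  H='010' vs G='011': no prefix
  G='011' vs F='00': no prefix
  G='011' vs H='010': no prefix
No violation found over all pairs.

YES -- this is a valid prefix code. No codeword is a prefix of any other codeword.


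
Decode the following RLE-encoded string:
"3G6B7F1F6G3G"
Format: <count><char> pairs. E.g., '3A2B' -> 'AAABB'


Expanding each <count><char> pair:
  3G -> 'GGG'
  6B -> 'BBBBBB'
  7F -> 'FFFFFFF'
  1F -> 'F'
  6G -> 'GGGGGG'
  3G -> 'GGG'

Decoded = GGGBBBBBBFFFFFFFFGGGGGGGGG


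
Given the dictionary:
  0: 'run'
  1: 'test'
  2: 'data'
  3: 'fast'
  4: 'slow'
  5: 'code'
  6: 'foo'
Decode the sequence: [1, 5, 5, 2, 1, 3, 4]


Look up each index in the dictionary:
  1 -> 'test'
  5 -> 'code'
  5 -> 'code'
  2 -> 'data'
  1 -> 'test'
  3 -> 'fast'
  4 -> 'slow'

Decoded: "test code code data test fast slow"


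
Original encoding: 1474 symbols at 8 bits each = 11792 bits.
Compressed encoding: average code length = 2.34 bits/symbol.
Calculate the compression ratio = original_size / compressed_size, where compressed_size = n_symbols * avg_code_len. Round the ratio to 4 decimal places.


original_size = n_symbols * orig_bits = 1474 * 8 = 11792 bits
compressed_size = n_symbols * avg_code_len = 1474 * 2.34 = 3449.16 bits
ratio = original_size / compressed_size = 11792 / 3449.16 = 3.4188

Compression ratio = 3.4188


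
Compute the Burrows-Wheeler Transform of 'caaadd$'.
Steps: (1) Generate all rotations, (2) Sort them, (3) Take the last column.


Rotations (sorted):
  0: $caaadd -> last char: d
  1: aaadd$c -> last char: c
  2: aadd$ca -> last char: a
  3: add$caa -> last char: a
  4: caaadd$ -> last char: $
  5: d$caaad -> last char: d
  6: dd$caaa -> last char: a


BWT = dcaa$da


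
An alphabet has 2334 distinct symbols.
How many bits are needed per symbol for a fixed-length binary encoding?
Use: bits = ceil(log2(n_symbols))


log2(2334) = 11.1886
Bracket: 2^11 = 2048 < 2334 <= 2^12 = 4096
So ceil(log2(2334)) = 12

bits = ceil(log2(2334)) = ceil(11.1886) = 12 bits


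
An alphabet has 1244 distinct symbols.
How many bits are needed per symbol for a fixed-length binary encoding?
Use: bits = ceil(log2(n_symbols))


log2(1244) = 10.2808
Bracket: 2^10 = 1024 < 1244 <= 2^11 = 2048
So ceil(log2(1244)) = 11

bits = ceil(log2(1244)) = ceil(10.2808) = 11 bits


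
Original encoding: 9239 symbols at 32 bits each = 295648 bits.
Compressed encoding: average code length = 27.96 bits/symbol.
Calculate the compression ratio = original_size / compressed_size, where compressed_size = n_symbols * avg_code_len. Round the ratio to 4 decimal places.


original_size = n_symbols * orig_bits = 9239 * 32 = 295648 bits
compressed_size = n_symbols * avg_code_len = 9239 * 27.96 = 258322.44 bits
ratio = original_size / compressed_size = 295648 / 258322.44 = 1.1445

Compression ratio = 1.1445


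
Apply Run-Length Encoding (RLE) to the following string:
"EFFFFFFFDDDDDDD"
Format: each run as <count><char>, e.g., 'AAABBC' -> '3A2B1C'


Scanning runs left to right:
  i=0: run of 'E' x 1 -> '1E'
  i=1: run of 'F' x 7 -> '7F'
  i=8: run of 'D' x 7 -> '7D'

RLE = 1E7F7D


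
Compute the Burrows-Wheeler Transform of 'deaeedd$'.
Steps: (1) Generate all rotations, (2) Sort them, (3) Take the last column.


Rotations (sorted):
  0: $deaeedd -> last char: d
  1: aeedd$de -> last char: e
  2: d$deaeed -> last char: d
  3: dd$deaee -> last char: e
  4: deaeedd$ -> last char: $
  5: eaeedd$d -> last char: d
  6: edd$deae -> last char: e
  7: eedd$dea -> last char: a


BWT = dede$dea


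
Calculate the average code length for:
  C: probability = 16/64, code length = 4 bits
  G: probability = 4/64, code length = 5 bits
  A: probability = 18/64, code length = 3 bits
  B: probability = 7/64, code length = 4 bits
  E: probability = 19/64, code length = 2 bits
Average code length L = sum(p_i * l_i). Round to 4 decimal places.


Weighted contributions p_i * l_i:
  C: (16/64) * 4 = 64/64
  G: (4/64) * 5 = 20/64
  A: (18/64) * 3 = 54/64
  B: (7/64) * 4 = 28/64
  E: (19/64) * 2 = 38/64
Sum = (64 + 20 + 54 + 28 + 38)/64 = 204/64

L = 204/64 = 3.1875 bits/symbol


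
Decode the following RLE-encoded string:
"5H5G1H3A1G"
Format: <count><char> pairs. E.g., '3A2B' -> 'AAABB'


Expanding each <count><char> pair:
  5H -> 'HHHHH'
  5G -> 'GGGGG'
  1H -> 'H'
  3A -> 'AAA'
  1G -> 'G'

Decoded = HHHHHGGGGGHAAAG


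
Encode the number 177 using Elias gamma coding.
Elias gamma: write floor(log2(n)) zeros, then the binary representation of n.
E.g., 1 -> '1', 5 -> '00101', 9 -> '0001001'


num_bits = floor(log2(177)) + 1 = 8
leading_zeros = num_bits - 1 = 7
binary(177) = 10110001

Elias gamma(177) = '0000000' + '10110001' = 000000010110001 (15 bits)


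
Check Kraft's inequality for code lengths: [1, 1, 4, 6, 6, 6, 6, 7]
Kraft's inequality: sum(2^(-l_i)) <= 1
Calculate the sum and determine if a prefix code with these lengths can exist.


Sum = 2^(-1) + 2^(-1) + 2^(-4) + 2^(-6) + 2^(-6) + 2^(-6) + 2^(-6) + 2^(-7)
    = 0.5 + 0.5 + 0.0625 + 0.015625 + 0.015625 + 0.015625 + 0.015625 + 0.0078125
    = 145/128 = 1.1328125
Since 1.1328125 > 1, Kraft's inequality is NOT satisfied.
A prefix code with these lengths CANNOT exist.

Kraft sum = 1.1328125. Not satisfied.


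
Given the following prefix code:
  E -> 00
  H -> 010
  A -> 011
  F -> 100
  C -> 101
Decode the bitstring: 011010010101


Decoding step by step:
Bits 011 -> A
Bits 010 -> H
Bits 010 -> H
Bits 101 -> C


Decoded message: AHHC


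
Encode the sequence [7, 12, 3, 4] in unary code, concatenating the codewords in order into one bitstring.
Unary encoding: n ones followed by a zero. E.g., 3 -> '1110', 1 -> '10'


Encode each number as n ones followed by a terminating 0:
  7 -> 11111110 (8 bits)
  12 -> 1111111111110 (13 bits)
  3 -> 1110 (4 bits)
  4 -> 11110 (5 bits)
Total length = 8 + 13 + 4 + 5 = 30 bits.

Unary([7, 12, 3, 4]) = 111111101111111111110111011110 (30 bits)


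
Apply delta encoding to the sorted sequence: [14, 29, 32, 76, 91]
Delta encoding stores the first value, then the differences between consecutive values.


First value: 14
Deltas:
  29 - 14 = 15
  32 - 29 = 3
  76 - 32 = 44
  91 - 76 = 15


Delta encoded: [14, 15, 3, 44, 15]


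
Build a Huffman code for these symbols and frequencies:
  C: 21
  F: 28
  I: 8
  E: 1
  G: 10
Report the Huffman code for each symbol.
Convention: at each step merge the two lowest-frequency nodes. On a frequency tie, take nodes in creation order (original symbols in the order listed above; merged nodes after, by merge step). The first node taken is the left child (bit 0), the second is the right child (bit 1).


Huffman tree construction:
Step 1: Merge E(1) + I(8) = 9
Step 2: Merge (E+I)(9) + G(10) = 19
Step 3: Merge ((E+I)+G)(19) + C(21) = 40
Step 4: Merge F(28) + (((E+I)+G)+C)(40) = 68
Read each symbol's code off the tree from the root (left child = 0, right child = 1).

Codes:
  C: 11 (length 2)
  F: 0 (length 1)
  I: 1001 (length 4)
  E: 1000 (length 4)
  G: 101 (length 3)
Average code length: 136/68 = 2.0000 bits/symbol


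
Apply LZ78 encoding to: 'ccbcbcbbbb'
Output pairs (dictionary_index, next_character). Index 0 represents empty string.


LZ78 encoding steps:
Dictionary: {0: ''}
Step 1: w='' (idx 0), next='c' -> output (0, 'c'), add 'c' as idx 1
Step 2: w='c' (idx 1), next='b' -> output (1, 'b'), add 'cb' as idx 2
Step 3: w='cb' (idx 2), next='c' -> output (2, 'c'), add 'cbc' as idx 3
Step 4: w='' (idx 0), next='b' -> output (0, 'b'), add 'b' as idx 4
Step 5: w='b' (idx 4), next='b' -> output (4, 'b'), add 'bb' as idx 5
Step 6: w='b' (idx 4), end of input -> output (4, '')


Encoded: [(0, 'c'), (1, 'b'), (2, 'c'), (0, 'b'), (4, 'b'), (4, '')]


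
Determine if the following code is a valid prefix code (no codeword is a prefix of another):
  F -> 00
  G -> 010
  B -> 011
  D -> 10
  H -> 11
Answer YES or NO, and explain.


Checking each pair (does one codeword prefix another?):
  F='00' vs G='010': no prefix
  F='00' vs B='011': no prefix
  F='00' vs D='10': no prefix
  F='00' vs H='11': no prefix
  G='010' vs F='00': no prefix
  G='010' vs B='011': no prefix
  G='010' vs D='10': no prefix
  G='010' vs H='11': no prefix
  B='011' vs F='00': no prefix
  B='011' vs G='010': no prefix
  B='011' vs D='10': no prefix
  B='011' vs H='11': no prefix
  D='10' vs F='00': no prefix
  D='10' vs G='010': no prefix
  D='10' vs B='011': no prefix
  D='10' vs H='11': no prefix
  H='11' vs F='00': no prefix
  H='11' vs G='010': no prefix
  H='11' vs B='011': no prefix
  H='11' vs D='10': no prefix
No violation found over all pairs.

YES -- this is a valid prefix code. No codeword is a prefix of any other codeword.


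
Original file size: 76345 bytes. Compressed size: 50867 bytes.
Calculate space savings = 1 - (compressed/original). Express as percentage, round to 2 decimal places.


ratio = compressed/original = 50867/76345 = 0.666278
savings = 1 - ratio = 1 - 0.666278 = 0.333722
as a percentage: 0.333722 * 100 = 33.37%

Space savings = 1 - 50867/76345 = 33.37%


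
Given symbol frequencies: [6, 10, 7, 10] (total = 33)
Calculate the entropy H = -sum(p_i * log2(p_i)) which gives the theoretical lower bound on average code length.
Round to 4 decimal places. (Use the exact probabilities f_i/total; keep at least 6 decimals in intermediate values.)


Per-symbol terms -p_i * log2(p_i) with p_i = f_i/33:
  p = 6/33 = 0.181818: log2(p) = -2.459432, -p*log2(p) = 0.447169
  p = 10/33 = 0.303030: log2(p) = -1.722466, -p*log2(p) = 0.521959
  p = 7/33 = 0.212121: log2(p) = -2.237039, -p*log2(p) = 0.474523
  p = 10/33 = 0.303030: log2(p) = -1.722466, -p*log2(p) = 0.521959
H = 0.447169 + 0.521959 + 0.474523 + 0.521959 = 1.965610

H = 1.9656 bits/symbol


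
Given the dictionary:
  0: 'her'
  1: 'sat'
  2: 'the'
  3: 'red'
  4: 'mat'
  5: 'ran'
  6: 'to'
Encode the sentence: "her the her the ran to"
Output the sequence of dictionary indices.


Look up each word in the dictionary:
  'her' -> 0
  'the' -> 2
  'her' -> 0
  'the' -> 2
  'ran' -> 5
  'to' -> 6

Encoded: [0, 2, 0, 2, 5, 6]


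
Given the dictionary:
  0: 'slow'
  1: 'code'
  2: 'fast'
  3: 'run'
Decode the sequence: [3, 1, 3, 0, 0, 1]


Look up each index in the dictionary:
  3 -> 'run'
  1 -> 'code'
  3 -> 'run'
  0 -> 'slow'
  0 -> 'slow'
  1 -> 'code'

Decoded: "run code run slow slow code"


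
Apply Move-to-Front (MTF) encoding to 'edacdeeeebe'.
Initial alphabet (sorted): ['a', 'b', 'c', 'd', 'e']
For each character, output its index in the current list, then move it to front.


MTF encoding:
'e': index 4 in ['a', 'b', 'c', 'd', 'e'] -> ['e', 'a', 'b', 'c', 'd']
'd': index 4 in ['e', 'a', 'b', 'c', 'd'] -> ['d', 'e', 'a', 'b', 'c']
'a': index 2 in ['d', 'e', 'a', 'b', 'c'] -> ['a', 'd', 'e', 'b', 'c']
'c': index 4 in ['a', 'd', 'e', 'b', 'c'] -> ['c', 'a', 'd', 'e', 'b']
'd': index 2 in ['c', 'a', 'd', 'e', 'b'] -> ['d', 'c', 'a', 'e', 'b']
'e': index 3 in ['d', 'c', 'a', 'e', 'b'] -> ['e', 'd', 'c', 'a', 'b']
'e': index 0 in ['e', 'd', 'c', 'a', 'b'] -> ['e', 'd', 'c', 'a', 'b']
'e': index 0 in ['e', 'd', 'c', 'a', 'b'] -> ['e', 'd', 'c', 'a', 'b']
'e': index 0 in ['e', 'd', 'c', 'a', 'b'] -> ['e', 'd', 'c', 'a', 'b']
'b': index 4 in ['e', 'd', 'c', 'a', 'b'] -> ['b', 'e', 'd', 'c', 'a']
'e': index 1 in ['b', 'e', 'd', 'c', 'a'] -> ['e', 'b', 'd', 'c', 'a']


Output: [4, 4, 2, 4, 2, 3, 0, 0, 0, 4, 1]


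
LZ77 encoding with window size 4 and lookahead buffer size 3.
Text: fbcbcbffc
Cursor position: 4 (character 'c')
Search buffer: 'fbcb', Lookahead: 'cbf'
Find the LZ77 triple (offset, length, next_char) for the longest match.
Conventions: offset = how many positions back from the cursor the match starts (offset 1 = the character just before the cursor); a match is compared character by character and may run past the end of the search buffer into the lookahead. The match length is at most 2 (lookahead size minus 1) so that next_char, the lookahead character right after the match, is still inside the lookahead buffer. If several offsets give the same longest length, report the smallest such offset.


Try each offset into the search buffer:
  offset=1 (pos 3, char 'b'): match length 0
  offset=2 (pos 2, char 'c'): match length 2
  offset=3 (pos 1, char 'b'): match length 0
  offset=4 (pos 0, char 'f'): match length 0
Longest match has length 2 at offset 2.
next_char = character at position 4 + 2 = 6 -> 'f'

Best match: offset=2, length=2 (matching 'cb' starting at position 2)
LZ77 triple: (2, 2, 'f')


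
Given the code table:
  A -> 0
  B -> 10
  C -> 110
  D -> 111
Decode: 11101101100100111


Decoding:
111 -> D
0 -> A
110 -> C
110 -> C
0 -> A
10 -> B
0 -> A
111 -> D


Result: DACCABAD


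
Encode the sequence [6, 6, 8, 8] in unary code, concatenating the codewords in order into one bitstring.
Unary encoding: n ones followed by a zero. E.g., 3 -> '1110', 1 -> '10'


Encode each number as n ones followed by a terminating 0:
  6 -> 1111110 (7 bits)
  6 -> 1111110 (7 bits)
  8 -> 111111110 (9 bits)
  8 -> 111111110 (9 bits)
Total length = 7 + 7 + 9 + 9 = 32 bits.

Unary([6, 6, 8, 8]) = 11111101111110111111110111111110 (32 bits)


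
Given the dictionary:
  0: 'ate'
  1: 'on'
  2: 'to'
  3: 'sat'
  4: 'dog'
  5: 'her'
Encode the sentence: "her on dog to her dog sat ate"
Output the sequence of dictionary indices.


Look up each word in the dictionary:
  'her' -> 5
  'on' -> 1
  'dog' -> 4
  'to' -> 2
  'her' -> 5
  'dog' -> 4
  'sat' -> 3
  'ate' -> 0

Encoded: [5, 1, 4, 2, 5, 4, 3, 0]


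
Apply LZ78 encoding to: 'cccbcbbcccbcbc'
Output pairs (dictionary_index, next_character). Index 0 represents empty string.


LZ78 encoding steps:
Dictionary: {0: ''}
Step 1: w='' (idx 0), next='c' -> output (0, 'c'), add 'c' as idx 1
Step 2: w='c' (idx 1), next='c' -> output (1, 'c'), add 'cc' as idx 2
Step 3: w='' (idx 0), next='b' -> output (0, 'b'), add 'b' as idx 3
Step 4: w='c' (idx 1), next='b' -> output (1, 'b'), add 'cb' as idx 4
Step 5: w='b' (idx 3), next='c' -> output (3, 'c'), add 'bc' as idx 5
Step 6: w='cc' (idx 2), next='b' -> output (2, 'b'), add 'ccb' as idx 6
Step 7: w='cb' (idx 4), next='c' -> output (4, 'c'), add 'cbc' as idx 7


Encoded: [(0, 'c'), (1, 'c'), (0, 'b'), (1, 'b'), (3, 'c'), (2, 'b'), (4, 'c')]


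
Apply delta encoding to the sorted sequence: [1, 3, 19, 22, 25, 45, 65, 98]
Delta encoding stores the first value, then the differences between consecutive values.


First value: 1
Deltas:
  3 - 1 = 2
  19 - 3 = 16
  22 - 19 = 3
  25 - 22 = 3
  45 - 25 = 20
  65 - 45 = 20
  98 - 65 = 33


Delta encoded: [1, 2, 16, 3, 3, 20, 20, 33]


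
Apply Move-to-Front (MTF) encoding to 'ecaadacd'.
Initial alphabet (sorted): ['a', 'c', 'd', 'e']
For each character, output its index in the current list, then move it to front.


MTF encoding:
'e': index 3 in ['a', 'c', 'd', 'e'] -> ['e', 'a', 'c', 'd']
'c': index 2 in ['e', 'a', 'c', 'd'] -> ['c', 'e', 'a', 'd']
'a': index 2 in ['c', 'e', 'a', 'd'] -> ['a', 'c', 'e', 'd']
'a': index 0 in ['a', 'c', 'e', 'd'] -> ['a', 'c', 'e', 'd']
'd': index 3 in ['a', 'c', 'e', 'd'] -> ['d', 'a', 'c', 'e']
'a': index 1 in ['d', 'a', 'c', 'e'] -> ['a', 'd', 'c', 'e']
'c': index 2 in ['a', 'd', 'c', 'e'] -> ['c', 'a', 'd', 'e']
'd': index 2 in ['c', 'a', 'd', 'e'] -> ['d', 'c', 'a', 'e']


Output: [3, 2, 2, 0, 3, 1, 2, 2]


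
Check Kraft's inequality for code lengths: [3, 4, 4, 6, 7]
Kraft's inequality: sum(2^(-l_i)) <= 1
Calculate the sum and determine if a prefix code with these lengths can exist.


Sum = 2^(-3) + 2^(-4) + 2^(-4) + 2^(-6) + 2^(-7)
    = 0.125 + 0.0625 + 0.0625 + 0.015625 + 0.0078125
    = 35/128 = 0.2734375
Since 0.2734375 <= 1, Kraft's inequality IS satisfied.
A prefix code with these lengths CAN exist.

Kraft sum = 0.2734375. Satisfied.


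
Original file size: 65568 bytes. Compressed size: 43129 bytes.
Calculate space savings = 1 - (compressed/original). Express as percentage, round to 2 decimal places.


ratio = compressed/original = 43129/65568 = 0.657775
savings = 1 - ratio = 1 - 0.657775 = 0.342225
as a percentage: 0.342225 * 100 = 34.22%

Space savings = 1 - 43129/65568 = 34.22%


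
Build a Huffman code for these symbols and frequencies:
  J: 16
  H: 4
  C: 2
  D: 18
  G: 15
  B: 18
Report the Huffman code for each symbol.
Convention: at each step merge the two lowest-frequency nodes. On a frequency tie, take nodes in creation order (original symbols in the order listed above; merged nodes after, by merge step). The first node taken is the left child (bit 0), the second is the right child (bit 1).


Huffman tree construction:
Step 1: Merge C(2) + H(4) = 6
Step 2: Merge (C+H)(6) + G(15) = 21
Step 3: Merge J(16) + D(18) = 34
Step 4: Merge B(18) + ((C+H)+G)(21) = 39
Step 5: Merge (J+D)(34) + (B+((C+H)+G))(39) = 73
Read each symbol's code off the tree from the root (left child = 0, right child = 1).

Codes:
  J: 00 (length 2)
  H: 1101 (length 4)
  C: 1100 (length 4)
  D: 01 (length 2)
  G: 111 (length 3)
  B: 10 (length 2)
Average code length: 173/73 = 2.3699 bits/symbol


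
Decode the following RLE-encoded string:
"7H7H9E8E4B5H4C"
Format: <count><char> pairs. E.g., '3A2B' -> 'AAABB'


Expanding each <count><char> pair:
  7H -> 'HHHHHHH'
  7H -> 'HHHHHHH'
  9E -> 'EEEEEEEEE'
  8E -> 'EEEEEEEE'
  4B -> 'BBBB'
  5H -> 'HHHHH'
  4C -> 'CCCC'

Decoded = HHHHHHHHHHHHHHEEEEEEEEEEEEEEEEEBBBBHHHHHCCCC


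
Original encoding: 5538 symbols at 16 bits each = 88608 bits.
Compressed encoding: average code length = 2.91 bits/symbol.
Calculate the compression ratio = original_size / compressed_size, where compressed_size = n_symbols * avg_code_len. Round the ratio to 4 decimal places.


original_size = n_symbols * orig_bits = 5538 * 16 = 88608 bits
compressed_size = n_symbols * avg_code_len = 5538 * 2.91 = 16115.58 bits
ratio = original_size / compressed_size = 88608 / 16115.58 = 5.4983

Compression ratio = 5.4983


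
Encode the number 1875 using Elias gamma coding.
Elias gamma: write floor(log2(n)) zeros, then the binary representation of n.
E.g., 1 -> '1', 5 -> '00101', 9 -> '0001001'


num_bits = floor(log2(1875)) + 1 = 11
leading_zeros = num_bits - 1 = 10
binary(1875) = 11101010011

Elias gamma(1875) = '0000000000' + '11101010011' = 000000000011101010011 (21 bits)


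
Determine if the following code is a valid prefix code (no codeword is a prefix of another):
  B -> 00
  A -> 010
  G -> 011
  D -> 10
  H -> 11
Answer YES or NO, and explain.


Checking each pair (does one codeword prefix another?):
  B='00' vs A='010': no prefix
  B='00' vs G='011': no prefix
  B='00' vs D='10': no prefix
  B='00' vs H='11': no prefix
  A='010' vs B='00': no prefix
  A='010' vs G='011': no prefix
  A='010' vs D='10': no prefix
  A='010' vs H='11': no prefix
  G='011' vs B='00': no prefix
  G='011' vs A='010': no prefix
  G='011' vs D='10': no prefix
  G='011' vs H='11': no prefix
  D='10' vs B='00': no prefix
  D='10' vs A='010': no prefix
  D='10' vs G='011': no prefix
  D='10' vs H='11': no prefix
  H='11' vs B='00': no prefix
  H='11' vs A='010': no prefix
  H='11' vs G='011': no prefix
  H='11' vs D='10': no prefix
No violation found over all pairs.

YES -- this is a valid prefix code. No codeword is a prefix of any other codeword.


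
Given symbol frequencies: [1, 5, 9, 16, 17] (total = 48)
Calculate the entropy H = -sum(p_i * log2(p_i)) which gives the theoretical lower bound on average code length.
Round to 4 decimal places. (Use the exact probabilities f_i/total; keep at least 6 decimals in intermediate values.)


Per-symbol terms -p_i * log2(p_i) with p_i = f_i/48:
  p = 1/48 = 0.020833: log2(p) = -5.584963, -p*log2(p) = 0.116353
  p = 5/48 = 0.104167: log2(p) = -3.263034, -p*log2(p) = 0.339899
  p = 9/48 = 0.187500: log2(p) = -2.415037, -p*log2(p) = 0.452820
  p = 16/48 = 0.333333: log2(p) = -1.584963, -p*log2(p) = 0.528321
  p = 17/48 = 0.354167: log2(p) = -1.497500, -p*log2(p) = 0.530364
H = 0.116353 + 0.339899 + 0.452820 + 0.528321 + 0.530364 = 1.967757

H = 1.9678 bits/symbol


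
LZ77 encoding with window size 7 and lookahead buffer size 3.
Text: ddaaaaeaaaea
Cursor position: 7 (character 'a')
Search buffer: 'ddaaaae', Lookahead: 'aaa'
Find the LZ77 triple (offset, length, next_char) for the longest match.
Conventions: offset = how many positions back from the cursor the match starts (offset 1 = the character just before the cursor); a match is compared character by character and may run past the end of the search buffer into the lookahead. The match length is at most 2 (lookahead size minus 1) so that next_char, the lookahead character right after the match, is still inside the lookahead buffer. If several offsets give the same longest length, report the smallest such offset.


Try each offset into the search buffer:
  offset=1 (pos 6, char 'e'): match length 0
  offset=2 (pos 5, char 'a'): match length 1
  offset=3 (pos 4, char 'a'): match length 2
  offset=4 (pos 3, char 'a'): match length 2
  offset=5 (pos 2, char 'a'): match length 2
  offset=6 (pos 1, char 'd'): match length 0
  offset=7 (pos 0, char 'd'): match length 0
Longest match has length 2, found at offsets 3, 4, 5; take the smallest, offset 3.
next_char = character at position 7 + 2 = 9 -> 'a'

Best match: offset=3, length=2 (matching 'aa' starting at position 4)
LZ77 triple: (3, 2, 'a')


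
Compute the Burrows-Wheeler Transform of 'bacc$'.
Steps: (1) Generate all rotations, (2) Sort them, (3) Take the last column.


Rotations (sorted):
  0: $bacc -> last char: c
  1: acc$b -> last char: b
  2: bacc$ -> last char: $
  3: c$bac -> last char: c
  4: cc$ba -> last char: a


BWT = cb$ca


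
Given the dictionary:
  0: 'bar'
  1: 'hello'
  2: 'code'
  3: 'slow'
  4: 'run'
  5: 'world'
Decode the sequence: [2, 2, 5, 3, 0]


Look up each index in the dictionary:
  2 -> 'code'
  2 -> 'code'
  5 -> 'world'
  3 -> 'slow'
  0 -> 'bar'

Decoded: "code code world slow bar"


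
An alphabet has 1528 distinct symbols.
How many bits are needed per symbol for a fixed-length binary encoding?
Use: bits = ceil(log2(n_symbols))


log2(1528) = 10.5774
Bracket: 2^10 = 1024 < 1528 <= 2^11 = 2048
So ceil(log2(1528)) = 11

bits = ceil(log2(1528)) = ceil(10.5774) = 11 bits


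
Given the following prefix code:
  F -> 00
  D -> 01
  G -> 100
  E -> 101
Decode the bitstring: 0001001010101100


Decoding step by step:
Bits 00 -> F
Bits 01 -> D
Bits 00 -> F
Bits 101 -> E
Bits 01 -> D
Bits 01 -> D
Bits 100 -> G


Decoded message: FDFEDDG


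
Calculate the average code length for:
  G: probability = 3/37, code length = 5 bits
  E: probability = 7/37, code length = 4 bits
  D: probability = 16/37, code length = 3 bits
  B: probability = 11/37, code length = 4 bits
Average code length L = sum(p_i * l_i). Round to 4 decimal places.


Weighted contributions p_i * l_i:
  G: (3/37) * 5 = 15/37
  E: (7/37) * 4 = 28/37
  D: (16/37) * 3 = 48/37
  B: (11/37) * 4 = 44/37
Sum = (15 + 28 + 48 + 44)/37 = 135/37

L = 135/37 = 3.6486 bits/symbol


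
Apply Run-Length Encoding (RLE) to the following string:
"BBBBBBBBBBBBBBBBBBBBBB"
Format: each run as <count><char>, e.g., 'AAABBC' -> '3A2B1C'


Scanning runs left to right:
  i=0: run of 'B' x 22 -> '22B'

RLE = 22B


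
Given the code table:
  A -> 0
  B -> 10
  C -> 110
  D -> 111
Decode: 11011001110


Decoding:
110 -> C
110 -> C
0 -> A
111 -> D
0 -> A


Result: CCADA


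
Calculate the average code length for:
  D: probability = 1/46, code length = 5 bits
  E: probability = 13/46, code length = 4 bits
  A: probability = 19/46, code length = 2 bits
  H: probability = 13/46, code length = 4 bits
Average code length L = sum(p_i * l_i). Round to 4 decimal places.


Weighted contributions p_i * l_i:
  D: (1/46) * 5 = 5/46
  E: (13/46) * 4 = 52/46
  A: (19/46) * 2 = 38/46
  H: (13/46) * 4 = 52/46
Sum = (5 + 52 + 38 + 52)/46 = 147/46

L = 147/46 = 3.1957 bits/symbol


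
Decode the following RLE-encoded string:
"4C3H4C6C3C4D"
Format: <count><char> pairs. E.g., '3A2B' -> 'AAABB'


Expanding each <count><char> pair:
  4C -> 'CCCC'
  3H -> 'HHH'
  4C -> 'CCCC'
  6C -> 'CCCCCC'
  3C -> 'CCC'
  4D -> 'DDDD'

Decoded = CCCCHHHCCCCCCCCCCCCCDDDD


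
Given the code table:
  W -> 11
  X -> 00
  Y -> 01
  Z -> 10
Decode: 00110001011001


Decoding:
00 -> X
11 -> W
00 -> X
01 -> Y
01 -> Y
10 -> Z
01 -> Y


Result: XWXYYZY


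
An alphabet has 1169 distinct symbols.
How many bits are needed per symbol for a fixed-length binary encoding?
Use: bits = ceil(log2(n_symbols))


log2(1169) = 10.1911
Bracket: 2^10 = 1024 < 1169 <= 2^11 = 2048
So ceil(log2(1169)) = 11

bits = ceil(log2(1169)) = ceil(10.1911) = 11 bits


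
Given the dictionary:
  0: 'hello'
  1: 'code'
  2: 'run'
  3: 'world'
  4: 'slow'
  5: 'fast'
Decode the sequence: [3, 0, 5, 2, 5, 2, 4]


Look up each index in the dictionary:
  3 -> 'world'
  0 -> 'hello'
  5 -> 'fast'
  2 -> 'run'
  5 -> 'fast'
  2 -> 'run'
  4 -> 'slow'

Decoded: "world hello fast run fast run slow"


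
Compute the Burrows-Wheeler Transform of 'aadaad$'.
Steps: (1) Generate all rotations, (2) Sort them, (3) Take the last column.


Rotations (sorted):
  0: $aadaad -> last char: d
  1: aad$aad -> last char: d
  2: aadaad$ -> last char: $
  3: ad$aada -> last char: a
  4: adaad$a -> last char: a
  5: d$aadaa -> last char: a
  6: daad$aa -> last char: a


BWT = dd$aaaa


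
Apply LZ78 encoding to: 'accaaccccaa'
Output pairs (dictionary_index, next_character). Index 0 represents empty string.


LZ78 encoding steps:
Dictionary: {0: ''}
Step 1: w='' (idx 0), next='a' -> output (0, 'a'), add 'a' as idx 1
Step 2: w='' (idx 0), next='c' -> output (0, 'c'), add 'c' as idx 2
Step 3: w='c' (idx 2), next='a' -> output (2, 'a'), add 'ca' as idx 3
Step 4: w='a' (idx 1), next='c' -> output (1, 'c'), add 'ac' as idx 4
Step 5: w='c' (idx 2), next='c' -> output (2, 'c'), add 'cc' as idx 5
Step 6: w='ca' (idx 3), next='a' -> output (3, 'a'), add 'caa' as idx 6


Encoded: [(0, 'a'), (0, 'c'), (2, 'a'), (1, 'c'), (2, 'c'), (3, 'a')]


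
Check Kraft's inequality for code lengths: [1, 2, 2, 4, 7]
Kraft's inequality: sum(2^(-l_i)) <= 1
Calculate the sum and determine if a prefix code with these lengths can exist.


Sum = 2^(-1) + 2^(-2) + 2^(-2) + 2^(-4) + 2^(-7)
    = 0.5 + 0.25 + 0.25 + 0.0625 + 0.0078125
    = 137/128 = 1.0703125
Since 1.0703125 > 1, Kraft's inequality is NOT satisfied.
A prefix code with these lengths CANNOT exist.

Kraft sum = 1.0703125. Not satisfied.


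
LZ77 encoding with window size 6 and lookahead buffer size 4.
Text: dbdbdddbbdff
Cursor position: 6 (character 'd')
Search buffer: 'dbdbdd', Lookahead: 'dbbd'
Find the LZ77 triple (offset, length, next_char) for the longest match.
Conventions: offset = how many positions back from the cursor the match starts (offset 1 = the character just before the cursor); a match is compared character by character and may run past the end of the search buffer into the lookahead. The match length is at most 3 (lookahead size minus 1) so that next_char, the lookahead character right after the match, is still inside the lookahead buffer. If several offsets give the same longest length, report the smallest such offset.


Try each offset into the search buffer:
  offset=1 (pos 5, char 'd'): match length 1
  offset=2 (pos 4, char 'd'): match length 1
  offset=3 (pos 3, char 'b'): match length 0
  offset=4 (pos 2, char 'd'): match length 2
  offset=5 (pos 1, char 'b'): match length 0
  offset=6 (pos 0, char 'd'): match length 2
Longest match has length 2, found at offsets 4, 6; take the smallest, offset 4.
next_char = character at position 6 + 2 = 8 -> 'b'

Best match: offset=4, length=2 (matching 'db' starting at position 2)
LZ77 triple: (4, 2, 'b')


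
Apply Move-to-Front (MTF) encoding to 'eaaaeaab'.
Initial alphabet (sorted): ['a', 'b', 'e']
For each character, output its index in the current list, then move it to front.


MTF encoding:
'e': index 2 in ['a', 'b', 'e'] -> ['e', 'a', 'b']
'a': index 1 in ['e', 'a', 'b'] -> ['a', 'e', 'b']
'a': index 0 in ['a', 'e', 'b'] -> ['a', 'e', 'b']
'a': index 0 in ['a', 'e', 'b'] -> ['a', 'e', 'b']
'e': index 1 in ['a', 'e', 'b'] -> ['e', 'a', 'b']
'a': index 1 in ['e', 'a', 'b'] -> ['a', 'e', 'b']
'a': index 0 in ['a', 'e', 'b'] -> ['a', 'e', 'b']
'b': index 2 in ['a', 'e', 'b'] -> ['b', 'a', 'e']


Output: [2, 1, 0, 0, 1, 1, 0, 2]


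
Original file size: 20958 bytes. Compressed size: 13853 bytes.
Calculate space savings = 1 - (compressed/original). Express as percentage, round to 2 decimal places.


ratio = compressed/original = 13853/20958 = 0.660989
savings = 1 - ratio = 1 - 0.660989 = 0.339011
as a percentage: 0.339011 * 100 = 33.9%

Space savings = 1 - 13853/20958 = 33.9%


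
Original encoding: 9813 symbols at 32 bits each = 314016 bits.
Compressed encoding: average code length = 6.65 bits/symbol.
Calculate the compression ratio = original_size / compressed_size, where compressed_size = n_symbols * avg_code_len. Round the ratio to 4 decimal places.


original_size = n_symbols * orig_bits = 9813 * 32 = 314016 bits
compressed_size = n_symbols * avg_code_len = 9813 * 6.65 = 65256.45 bits
ratio = original_size / compressed_size = 314016 / 65256.45 = 4.812

Compression ratio = 4.812


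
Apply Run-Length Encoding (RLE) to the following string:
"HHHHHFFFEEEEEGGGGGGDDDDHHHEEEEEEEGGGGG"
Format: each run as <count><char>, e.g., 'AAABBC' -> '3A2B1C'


Scanning runs left to right:
  i=0: run of 'H' x 5 -> '5H'
  i=5: run of 'F' x 3 -> '3F'
  i=8: run of 'E' x 5 -> '5E'
  i=13: run of 'G' x 6 -> '6G'
  i=19: run of 'D' x 4 -> '4D'
  i=23: run of 'H' x 3 -> '3H'
  i=26: run of 'E' x 7 -> '7E'
  i=33: run of 'G' x 5 -> '5G'

RLE = 5H3F5E6G4D3H7E5G


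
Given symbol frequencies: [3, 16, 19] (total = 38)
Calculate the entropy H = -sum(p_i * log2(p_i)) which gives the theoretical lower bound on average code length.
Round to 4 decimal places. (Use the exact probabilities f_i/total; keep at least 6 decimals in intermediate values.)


Per-symbol terms -p_i * log2(p_i) with p_i = f_i/38:
  p = 3/38 = 0.078947: log2(p) = -3.662965, -p*log2(p) = 0.289181
  p = 16/38 = 0.421053: log2(p) = -1.247928, -p*log2(p) = 0.525443
  p = 19/38 = 0.500000: log2(p) = -1.000000, -p*log2(p) = 0.500000
H = 0.289181 + 0.525443 + 0.500000 = 1.314624

H = 1.3146 bits/symbol


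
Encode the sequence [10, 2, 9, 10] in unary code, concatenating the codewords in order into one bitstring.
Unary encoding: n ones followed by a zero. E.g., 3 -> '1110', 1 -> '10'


Encode each number as n ones followed by a terminating 0:
  10 -> 11111111110 (11 bits)
  2 -> 110 (3 bits)
  9 -> 1111111110 (10 bits)
  10 -> 11111111110 (11 bits)
Total length = 11 + 3 + 10 + 11 = 35 bits.

Unary([10, 2, 9, 10]) = 11111111110110111111111011111111110 (35 bits)


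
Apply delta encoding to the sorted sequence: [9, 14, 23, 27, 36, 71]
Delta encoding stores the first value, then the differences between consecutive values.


First value: 9
Deltas:
  14 - 9 = 5
  23 - 14 = 9
  27 - 23 = 4
  36 - 27 = 9
  71 - 36 = 35


Delta encoded: [9, 5, 9, 4, 9, 35]


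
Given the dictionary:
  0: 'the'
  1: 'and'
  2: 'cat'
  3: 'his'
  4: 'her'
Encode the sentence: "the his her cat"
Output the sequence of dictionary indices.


Look up each word in the dictionary:
  'the' -> 0
  'his' -> 3
  'her' -> 4
  'cat' -> 2

Encoded: [0, 3, 4, 2]


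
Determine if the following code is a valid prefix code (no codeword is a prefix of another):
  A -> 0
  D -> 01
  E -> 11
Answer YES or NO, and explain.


Checking each pair (does one codeword prefix another?):
  A='0' vs D='01': prefix -- VIOLATION

NO -- this is NOT a valid prefix code. A (0) is a prefix of D (01).


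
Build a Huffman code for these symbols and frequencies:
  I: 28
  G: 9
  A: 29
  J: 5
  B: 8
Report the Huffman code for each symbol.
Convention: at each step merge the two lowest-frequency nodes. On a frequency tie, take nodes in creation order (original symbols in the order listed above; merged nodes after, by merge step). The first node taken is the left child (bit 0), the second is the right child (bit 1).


Huffman tree construction:
Step 1: Merge J(5) + B(8) = 13
Step 2: Merge G(9) + (J+B)(13) = 22
Step 3: Merge (G+(J+B))(22) + I(28) = 50
Step 4: Merge A(29) + ((G+(J+B))+I)(50) = 79
Read each symbol's code off the tree from the root (left child = 0, right child = 1).

Codes:
  I: 11 (length 2)
  G: 100 (length 3)
  A: 0 (length 1)
  J: 1010 (length 4)
  B: 1011 (length 4)
Average code length: 164/79 = 2.0759 bits/symbol


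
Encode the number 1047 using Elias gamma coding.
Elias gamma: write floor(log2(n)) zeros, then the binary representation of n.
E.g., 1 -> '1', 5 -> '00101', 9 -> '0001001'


num_bits = floor(log2(1047)) + 1 = 11
leading_zeros = num_bits - 1 = 10
binary(1047) = 10000010111

Elias gamma(1047) = '0000000000' + '10000010111' = 000000000010000010111 (21 bits)


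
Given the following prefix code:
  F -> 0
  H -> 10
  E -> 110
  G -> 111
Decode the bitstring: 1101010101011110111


Decoding step by step:
Bits 110 -> E
Bits 10 -> H
Bits 10 -> H
Bits 10 -> H
Bits 10 -> H
Bits 111 -> G
Bits 10 -> H
Bits 111 -> G


Decoded message: EHHHHGHG


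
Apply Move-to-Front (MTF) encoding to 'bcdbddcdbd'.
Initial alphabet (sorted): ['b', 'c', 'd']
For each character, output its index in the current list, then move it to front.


MTF encoding:
'b': index 0 in ['b', 'c', 'd'] -> ['b', 'c', 'd']
'c': index 1 in ['b', 'c', 'd'] -> ['c', 'b', 'd']
'd': index 2 in ['c', 'b', 'd'] -> ['d', 'c', 'b']
'b': index 2 in ['d', 'c', 'b'] -> ['b', 'd', 'c']
'd': index 1 in ['b', 'd', 'c'] -> ['d', 'b', 'c']
'd': index 0 in ['d', 'b', 'c'] -> ['d', 'b', 'c']
'c': index 2 in ['d', 'b', 'c'] -> ['c', 'd', 'b']
'd': index 1 in ['c', 'd', 'b'] -> ['d', 'c', 'b']
'b': index 2 in ['d', 'c', 'b'] -> ['b', 'd', 'c']
'd': index 1 in ['b', 'd', 'c'] -> ['d', 'b', 'c']


Output: [0, 1, 2, 2, 1, 0, 2, 1, 2, 1]


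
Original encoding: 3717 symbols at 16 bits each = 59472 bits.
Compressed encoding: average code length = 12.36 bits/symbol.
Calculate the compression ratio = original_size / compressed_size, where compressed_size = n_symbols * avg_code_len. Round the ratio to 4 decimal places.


original_size = n_symbols * orig_bits = 3717 * 16 = 59472 bits
compressed_size = n_symbols * avg_code_len = 3717 * 12.36 = 45942.12 bits
ratio = original_size / compressed_size = 59472 / 45942.12 = 1.2945

Compression ratio = 1.2945


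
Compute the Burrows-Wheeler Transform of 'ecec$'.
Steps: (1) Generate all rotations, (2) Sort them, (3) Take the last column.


Rotations (sorted):
  0: $ecec -> last char: c
  1: c$ece -> last char: e
  2: cec$e -> last char: e
  3: ec$ec -> last char: c
  4: ecec$ -> last char: $


BWT = ceec$


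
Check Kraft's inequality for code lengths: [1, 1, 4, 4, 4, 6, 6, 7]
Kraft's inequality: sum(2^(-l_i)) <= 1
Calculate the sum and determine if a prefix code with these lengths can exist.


Sum = 2^(-1) + 2^(-1) + 2^(-4) + 2^(-4) + 2^(-4) + 2^(-6) + 2^(-6) + 2^(-7)
    = 0.5 + 0.5 + 0.0625 + 0.0625 + 0.0625 + 0.015625 + 0.015625 + 0.0078125
    = 157/128 = 1.2265625
Since 1.2265625 > 1, Kraft's inequality is NOT satisfied.
A prefix code with these lengths CANNOT exist.

Kraft sum = 1.2265625. Not satisfied.


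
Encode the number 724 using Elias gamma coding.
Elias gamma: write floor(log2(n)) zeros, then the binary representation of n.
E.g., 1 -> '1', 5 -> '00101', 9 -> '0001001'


num_bits = floor(log2(724)) + 1 = 10
leading_zeros = num_bits - 1 = 9
binary(724) = 1011010100

Elias gamma(724) = '000000000' + '1011010100' = 0000000001011010100 (19 bits)


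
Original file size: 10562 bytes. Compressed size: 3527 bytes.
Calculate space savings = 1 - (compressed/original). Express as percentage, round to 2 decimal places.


ratio = compressed/original = 3527/10562 = 0.333933
savings = 1 - ratio = 1 - 0.333933 = 0.666067
as a percentage: 0.666067 * 100 = 66.61%

Space savings = 1 - 3527/10562 = 66.61%


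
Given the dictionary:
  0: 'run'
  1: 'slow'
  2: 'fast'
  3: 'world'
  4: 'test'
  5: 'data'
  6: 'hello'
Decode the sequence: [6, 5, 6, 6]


Look up each index in the dictionary:
  6 -> 'hello'
  5 -> 'data'
  6 -> 'hello'
  6 -> 'hello'

Decoded: "hello data hello hello"


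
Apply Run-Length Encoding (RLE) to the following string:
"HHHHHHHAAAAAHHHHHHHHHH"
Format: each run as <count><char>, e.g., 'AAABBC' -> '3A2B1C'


Scanning runs left to right:
  i=0: run of 'H' x 7 -> '7H'
  i=7: run of 'A' x 5 -> '5A'
  i=12: run of 'H' x 10 -> '10H'

RLE = 7H5A10H


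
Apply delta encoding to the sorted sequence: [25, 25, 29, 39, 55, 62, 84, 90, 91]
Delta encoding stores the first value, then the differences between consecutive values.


First value: 25
Deltas:
  25 - 25 = 0
  29 - 25 = 4
  39 - 29 = 10
  55 - 39 = 16
  62 - 55 = 7
  84 - 62 = 22
  90 - 84 = 6
  91 - 90 = 1


Delta encoded: [25, 0, 4, 10, 16, 7, 22, 6, 1]


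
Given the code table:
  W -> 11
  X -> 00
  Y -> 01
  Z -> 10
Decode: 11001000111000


Decoding:
11 -> W
00 -> X
10 -> Z
00 -> X
11 -> W
10 -> Z
00 -> X


Result: WXZXWZX


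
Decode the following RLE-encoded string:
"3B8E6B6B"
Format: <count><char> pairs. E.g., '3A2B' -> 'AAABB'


Expanding each <count><char> pair:
  3B -> 'BBB'
  8E -> 'EEEEEEEE'
  6B -> 'BBBBBB'
  6B -> 'BBBBBB'

Decoded = BBBEEEEEEEEBBBBBBBBBBBB


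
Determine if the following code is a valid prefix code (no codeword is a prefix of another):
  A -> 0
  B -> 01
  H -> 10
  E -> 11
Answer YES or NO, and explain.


Checking each pair (does one codeword prefix another?):
  A='0' vs B='01': prefix -- VIOLATION

NO -- this is NOT a valid prefix code. A (0) is a prefix of B (01).


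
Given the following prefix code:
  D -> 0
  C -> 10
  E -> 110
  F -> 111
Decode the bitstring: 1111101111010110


Decoding step by step:
Bits 111 -> F
Bits 110 -> E
Bits 111 -> F
Bits 10 -> C
Bits 10 -> C
Bits 110 -> E


Decoded message: FEFCCE


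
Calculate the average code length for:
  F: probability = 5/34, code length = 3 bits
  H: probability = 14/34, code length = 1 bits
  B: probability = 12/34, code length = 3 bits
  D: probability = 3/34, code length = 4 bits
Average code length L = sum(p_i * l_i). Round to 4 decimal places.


Weighted contributions p_i * l_i:
  F: (5/34) * 3 = 15/34
  H: (14/34) * 1 = 14/34
  B: (12/34) * 3 = 36/34
  D: (3/34) * 4 = 12/34
Sum = (15 + 14 + 36 + 12)/34 = 77/34

L = 77/34 = 2.2647 bits/symbol
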